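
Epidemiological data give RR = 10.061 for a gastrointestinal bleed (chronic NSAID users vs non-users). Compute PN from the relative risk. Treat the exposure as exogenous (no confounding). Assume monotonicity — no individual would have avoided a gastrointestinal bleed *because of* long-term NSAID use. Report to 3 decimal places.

PN ≈ 0.901

Under exogeneity and monotonicity, PN = (RR − 1) / RR = 1 − 1/RR.
PN = (10.061 − 1) / 10.061 = 9.061 / 10.061 ≈ 0.9006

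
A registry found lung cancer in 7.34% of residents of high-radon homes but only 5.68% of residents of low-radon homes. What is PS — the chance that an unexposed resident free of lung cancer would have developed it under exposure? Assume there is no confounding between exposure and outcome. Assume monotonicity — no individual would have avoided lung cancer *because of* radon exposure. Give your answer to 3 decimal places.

PS ≈ 0.018

p₁ = 0.0734, p₀ = 0.0568.
Under exogeneity and monotonicity, PS = (p₁ − p₀) / (1 − p₀).
PS = (0.0734 − 0.0568) / (1 − 0.0568) = 0.0166 / 0.9432 ≈ 0.0176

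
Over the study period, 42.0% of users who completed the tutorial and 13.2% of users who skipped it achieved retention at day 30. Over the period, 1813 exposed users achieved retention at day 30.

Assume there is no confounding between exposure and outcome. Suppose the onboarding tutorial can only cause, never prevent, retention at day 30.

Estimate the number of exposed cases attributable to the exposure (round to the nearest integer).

about 1243 cases

p₁ = 0.42, p₀ = 0.132.
PN = (p₁ − p₀)/p₁ = (0.42 − 0.132) / 0.42 ≈ 0.68571.
Attributable cases ≈ PN × (exposed cases) = 0.68571 × 1813 ≈ 1243.20.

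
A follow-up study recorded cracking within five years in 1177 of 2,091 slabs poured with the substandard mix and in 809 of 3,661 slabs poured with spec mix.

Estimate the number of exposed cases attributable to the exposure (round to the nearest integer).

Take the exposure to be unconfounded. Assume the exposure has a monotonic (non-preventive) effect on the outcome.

p₁ = P(outcome | exposed) = 1177/2091 = 0.56289
p₀ = P(outcome | unexposed) = 809/3661 = 0.22098
PN = (p₁ − p₀)/p₁ = (0.56289 − 0.22098) / 0.56289 ≈ 0.60742.
Attributable cases ≈ PN × (exposed cases) = 0.60742 × 1177 ≈ 714.94.

about 715 cases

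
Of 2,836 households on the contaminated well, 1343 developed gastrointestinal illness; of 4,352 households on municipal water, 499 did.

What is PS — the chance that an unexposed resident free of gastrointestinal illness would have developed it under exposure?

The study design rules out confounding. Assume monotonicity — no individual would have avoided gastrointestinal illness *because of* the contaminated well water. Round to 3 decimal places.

PS ≈ 0.405

p₁ = P(outcome | exposed) = 1343/2836 = 0.47355
p₀ = P(outcome | unexposed) = 499/4352 = 0.11466
Under exogeneity and monotonicity, PS = (p₁ − p₀) / (1 − p₀).
PS = (0.47355 − 0.11466) / (1 − 0.11466) = 0.35889 / 0.88534 ≈ 0.4054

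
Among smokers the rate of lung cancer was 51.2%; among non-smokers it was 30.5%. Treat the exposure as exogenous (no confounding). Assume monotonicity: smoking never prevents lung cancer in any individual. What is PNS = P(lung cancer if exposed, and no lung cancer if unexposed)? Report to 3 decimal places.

PNS ≈ 0.207

p₁ = 0.512, p₀ = 0.305.
Under exogeneity and monotonicity, PNS = p₁ − p₀.
PNS = 0.512 − 0.305 = 0.207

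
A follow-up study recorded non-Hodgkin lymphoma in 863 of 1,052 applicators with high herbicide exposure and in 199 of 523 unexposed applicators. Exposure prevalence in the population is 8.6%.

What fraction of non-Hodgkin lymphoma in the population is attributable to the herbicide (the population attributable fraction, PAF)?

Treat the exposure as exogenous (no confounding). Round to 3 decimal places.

PAF ≈ 0.090

p₁ = P(outcome | exposed) = 863/1052 = 0.82034
p₀ = P(outcome | unexposed) = 199/523 = 0.3805
Overall risk P(Y=1) = π·p₁ + (1−π)·p₀ = 0.086×0.82034 + 0.914×0.3805 = 0.41832.
Under exogeneity, PAF = [P(Y=1) − p₀] / P(Y=1).
PAF = (0.41832 − 0.3805) / 0.41832 ≈ 0.0904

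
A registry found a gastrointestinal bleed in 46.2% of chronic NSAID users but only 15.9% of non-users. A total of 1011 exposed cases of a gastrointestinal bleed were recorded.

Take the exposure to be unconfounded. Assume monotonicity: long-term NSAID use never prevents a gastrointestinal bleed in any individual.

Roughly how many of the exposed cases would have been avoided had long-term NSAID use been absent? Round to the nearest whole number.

p₁ = 0.462, p₀ = 0.159.
PN = (p₁ − p₀)/p₁ = (0.462 − 0.159) / 0.462 ≈ 0.65584.
Attributable cases ≈ PN × (exposed cases) = 0.65584 × 1011 ≈ 663.06.

about 663 cases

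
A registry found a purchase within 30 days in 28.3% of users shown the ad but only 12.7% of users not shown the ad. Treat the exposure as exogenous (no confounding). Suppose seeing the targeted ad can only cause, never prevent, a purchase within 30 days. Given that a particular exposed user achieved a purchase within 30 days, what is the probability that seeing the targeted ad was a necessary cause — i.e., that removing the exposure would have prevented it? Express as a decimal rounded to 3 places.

p₁ = 0.283, p₀ = 0.127.
Under exogeneity and monotonicity, PN = (p₁ − p₀) / p₁.
PN = (0.283 − 0.127) / 0.283 = 0.156 / 0.283 ≈ 0.5512

PN ≈ 0.551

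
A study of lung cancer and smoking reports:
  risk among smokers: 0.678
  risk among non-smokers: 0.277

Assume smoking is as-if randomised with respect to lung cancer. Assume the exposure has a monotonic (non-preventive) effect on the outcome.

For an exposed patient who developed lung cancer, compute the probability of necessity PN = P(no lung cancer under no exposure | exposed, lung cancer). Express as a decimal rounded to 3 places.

Let p₁ = 0.678, p₀ = 0.277.
Under exogeneity and monotonicity, PN = (p₁ − p₀) / p₁.
PN = (0.678 − 0.277) / 0.678 = 0.401 / 0.678 ≈ 0.5914

PN ≈ 0.591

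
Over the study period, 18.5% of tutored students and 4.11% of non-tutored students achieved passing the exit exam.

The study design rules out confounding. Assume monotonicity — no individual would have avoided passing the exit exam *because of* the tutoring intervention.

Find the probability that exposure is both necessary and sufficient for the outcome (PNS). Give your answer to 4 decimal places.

p₁ = 0.185, p₀ = 0.0411.
Under exogeneity and monotonicity, PNS = p₁ − p₀.
PNS = 0.185 − 0.0411 = 0.1439

PNS ≈ 0.1439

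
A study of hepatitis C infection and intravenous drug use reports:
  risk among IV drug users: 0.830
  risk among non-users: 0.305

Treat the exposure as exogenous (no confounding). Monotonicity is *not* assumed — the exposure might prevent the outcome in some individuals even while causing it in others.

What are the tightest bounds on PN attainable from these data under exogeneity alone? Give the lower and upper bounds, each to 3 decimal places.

0.633 ≤ PN ≤ 0.837

Let p₁ = 0.83, p₀ = 0.305.
Under exogeneity alone the bounds on PN are max{0,(p₁−p₀)/p₁} ≤ PN ≤ min{1,(1−p₀)/p₁}.
  lower = (p₁ − p₀)/p₁ = 0.525 / 0.83 ≈ 0.6325
  upper = min{1, (1 − p₀)/p₁} = 0.695 / 0.83 ≈ 0.8373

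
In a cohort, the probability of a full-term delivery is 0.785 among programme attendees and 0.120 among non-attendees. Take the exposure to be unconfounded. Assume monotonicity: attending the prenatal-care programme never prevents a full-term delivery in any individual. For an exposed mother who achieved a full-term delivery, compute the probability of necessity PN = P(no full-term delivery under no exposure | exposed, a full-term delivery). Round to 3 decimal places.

PN ≈ 0.847

Let p₁ = 0.785, p₀ = 0.12.
Under exogeneity and monotonicity, PN = (p₁ − p₀) / p₁.
PN = (0.785 − 0.12) / 0.785 = 0.665 / 0.785 ≈ 0.8471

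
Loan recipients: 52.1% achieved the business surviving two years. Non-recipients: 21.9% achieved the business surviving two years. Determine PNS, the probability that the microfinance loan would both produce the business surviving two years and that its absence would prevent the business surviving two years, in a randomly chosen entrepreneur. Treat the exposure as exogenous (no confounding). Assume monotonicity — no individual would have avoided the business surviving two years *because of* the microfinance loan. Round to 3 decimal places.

p₁ = 0.521, p₀ = 0.219.
Under exogeneity and monotonicity, PNS = p₁ − p₀.
PNS = 0.521 − 0.219 = 0.302

PNS ≈ 0.302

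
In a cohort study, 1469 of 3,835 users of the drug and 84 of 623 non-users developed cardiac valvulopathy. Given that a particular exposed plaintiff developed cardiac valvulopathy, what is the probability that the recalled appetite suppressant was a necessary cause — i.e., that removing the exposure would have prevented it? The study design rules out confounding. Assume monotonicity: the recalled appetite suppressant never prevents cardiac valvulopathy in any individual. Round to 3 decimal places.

PN ≈ 0.648

p₁ = P(outcome | exposed) = 1469/3835 = 0.38305
p₀ = P(outcome | unexposed) = 84/623 = 0.13483
Under exogeneity and monotonicity, PN = (p₁ − p₀) / p₁.
PN = (0.38305 − 0.13483) / 0.38305 = 0.24822 / 0.38305 ≈ 0.6480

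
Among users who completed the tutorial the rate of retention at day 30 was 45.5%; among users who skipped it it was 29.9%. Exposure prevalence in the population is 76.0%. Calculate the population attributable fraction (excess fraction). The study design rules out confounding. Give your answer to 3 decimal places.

PAF ≈ 0.284

p₁ = 0.455, p₀ = 0.299.
Overall risk P(Y=1) = π·p₁ + (1−π)·p₀ = 0.76×0.455 + 0.24×0.299 = 0.41756.
Under exogeneity, PAF = [P(Y=1) − p₀] / P(Y=1).
PAF = (0.41756 − 0.299) / 0.41756 ≈ 0.2839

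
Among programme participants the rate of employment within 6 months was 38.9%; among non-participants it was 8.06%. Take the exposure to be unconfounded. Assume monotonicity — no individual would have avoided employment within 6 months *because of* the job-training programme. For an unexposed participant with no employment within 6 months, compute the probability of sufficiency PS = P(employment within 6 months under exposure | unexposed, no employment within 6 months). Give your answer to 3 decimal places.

p₁ = 0.389, p₀ = 0.0806.
Under exogeneity and monotonicity, PS = (p₁ − p₀) / (1 − p₀).
PS = (0.389 − 0.0806) / (1 − 0.0806) = 0.3084 / 0.9194 ≈ 0.3354

PS ≈ 0.335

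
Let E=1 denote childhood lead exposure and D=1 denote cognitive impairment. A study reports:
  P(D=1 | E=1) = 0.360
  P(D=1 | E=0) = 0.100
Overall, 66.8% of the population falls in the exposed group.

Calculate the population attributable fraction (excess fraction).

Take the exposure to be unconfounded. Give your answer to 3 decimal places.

Let p₁ = 0.36, p₀ = 0.1.
Overall risk P(Y=1) = π·p₁ + (1−π)·p₀ = 0.668×0.36 + 0.332×0.1 = 0.27368.
Under exogeneity, PAF = [P(Y=1) − p₀] / P(Y=1).
PAF = (0.27368 − 0.1) / 0.27368 ≈ 0.6346

PAF ≈ 0.635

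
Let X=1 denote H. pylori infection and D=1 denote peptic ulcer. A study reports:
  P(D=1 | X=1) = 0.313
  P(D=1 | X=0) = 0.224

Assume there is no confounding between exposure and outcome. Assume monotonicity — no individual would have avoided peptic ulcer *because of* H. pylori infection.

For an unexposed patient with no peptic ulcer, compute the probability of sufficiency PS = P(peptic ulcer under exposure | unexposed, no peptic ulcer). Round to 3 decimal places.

PS ≈ 0.115

Let p₁ = 0.313, p₀ = 0.224.
Under exogeneity and monotonicity, PS = (p₁ − p₀) / (1 − p₀).
PS = (0.313 − 0.224) / (1 − 0.224) = 0.089 / 0.776 ≈ 0.1147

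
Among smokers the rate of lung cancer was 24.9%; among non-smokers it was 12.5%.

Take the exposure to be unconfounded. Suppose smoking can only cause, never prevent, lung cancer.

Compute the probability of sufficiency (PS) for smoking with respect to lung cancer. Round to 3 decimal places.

PS ≈ 0.142

p₁ = 0.249, p₀ = 0.125.
Under exogeneity and monotonicity, PS = (p₁ − p₀) / (1 − p₀).
PS = (0.249 − 0.125) / (1 − 0.125) = 0.124 / 0.875 ≈ 0.1417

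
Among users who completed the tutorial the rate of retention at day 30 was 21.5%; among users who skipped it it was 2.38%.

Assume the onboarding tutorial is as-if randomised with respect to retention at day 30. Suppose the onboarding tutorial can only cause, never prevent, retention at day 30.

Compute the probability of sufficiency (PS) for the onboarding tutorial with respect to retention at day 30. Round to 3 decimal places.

p₁ = 0.215, p₀ = 0.0238.
Under exogeneity and monotonicity, PS = (p₁ − p₀) / (1 − p₀).
PS = (0.215 − 0.0238) / (1 − 0.0238) = 0.1912 / 0.9762 ≈ 0.1959

PS ≈ 0.196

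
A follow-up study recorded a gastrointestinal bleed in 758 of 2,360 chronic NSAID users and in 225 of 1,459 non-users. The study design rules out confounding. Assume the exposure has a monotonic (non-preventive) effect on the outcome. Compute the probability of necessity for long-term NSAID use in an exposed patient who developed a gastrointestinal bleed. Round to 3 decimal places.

PN ≈ 0.520

p₁ = P(outcome | exposed) = 758/2360 = 0.32119
p₀ = P(outcome | unexposed) = 225/1459 = 0.15422
Under exogeneity and monotonicity, PN = (p₁ − p₀) / p₁.
PN = (0.32119 − 0.15422) / 0.32119 = 0.16697 / 0.32119 ≈ 0.5199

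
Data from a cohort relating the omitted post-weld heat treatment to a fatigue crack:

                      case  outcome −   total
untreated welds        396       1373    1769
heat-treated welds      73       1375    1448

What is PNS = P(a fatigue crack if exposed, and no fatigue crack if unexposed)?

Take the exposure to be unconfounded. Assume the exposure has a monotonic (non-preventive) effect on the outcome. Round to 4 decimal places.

PNS ≈ 0.1734

p₁ = P(outcome | exposed) = 396/1769 = 0.22386
p₀ = P(outcome | unexposed) = 73/1448 = 0.050414
Under exogeneity and monotonicity, PNS = p₁ − p₀.
PNS = 0.22386 − 0.050414 = 0.17344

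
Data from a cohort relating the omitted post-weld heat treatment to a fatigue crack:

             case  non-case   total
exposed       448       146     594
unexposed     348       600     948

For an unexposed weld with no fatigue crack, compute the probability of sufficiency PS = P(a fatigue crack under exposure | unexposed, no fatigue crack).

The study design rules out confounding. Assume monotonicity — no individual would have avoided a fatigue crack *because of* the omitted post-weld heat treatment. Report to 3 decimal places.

p₁ = P(outcome | exposed) = 448/594 = 0.75421
p₀ = P(outcome | unexposed) = 348/948 = 0.36709
Under exogeneity and monotonicity, PS = (p₁ − p₀)/(1 − p₀).
PS = (0.75421 − 0.36709) / 0.63291 ≈ 0.6116

PS ≈ 0.612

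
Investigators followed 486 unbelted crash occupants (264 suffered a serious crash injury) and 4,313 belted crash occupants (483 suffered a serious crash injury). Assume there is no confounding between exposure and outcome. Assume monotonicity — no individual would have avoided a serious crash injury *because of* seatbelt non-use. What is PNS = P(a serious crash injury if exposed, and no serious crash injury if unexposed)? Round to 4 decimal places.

PNS ≈ 0.4312

p₁ = P(outcome | exposed) = 264/486 = 0.54321
p₀ = P(outcome | unexposed) = 483/4313 = 0.11199
Under exogeneity and monotonicity, PNS = p₁ − p₀.
PNS = 0.54321 − 0.11199 = 0.43122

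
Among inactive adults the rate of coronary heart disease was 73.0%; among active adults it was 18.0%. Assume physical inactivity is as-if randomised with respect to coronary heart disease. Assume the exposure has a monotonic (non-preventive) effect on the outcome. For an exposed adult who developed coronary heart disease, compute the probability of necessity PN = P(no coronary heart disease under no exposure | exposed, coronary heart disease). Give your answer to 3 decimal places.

PN ≈ 0.753

p₁ = 0.73, p₀ = 0.18.
Under exogeneity and monotonicity, PN = (p₁ − p₀) / p₁.
PN = (0.73 − 0.18) / 0.73 = 0.55 / 0.73 ≈ 0.7534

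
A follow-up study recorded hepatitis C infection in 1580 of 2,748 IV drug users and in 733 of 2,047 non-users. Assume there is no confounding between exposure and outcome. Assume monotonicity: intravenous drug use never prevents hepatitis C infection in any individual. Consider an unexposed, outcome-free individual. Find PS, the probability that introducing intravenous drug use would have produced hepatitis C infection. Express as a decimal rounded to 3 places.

PS ≈ 0.338

p₁ = P(outcome | exposed) = 1580/2748 = 0.57496
p₀ = P(outcome | unexposed) = 733/2047 = 0.35809
Under exogeneity and monotonicity, PS = (p₁ − p₀) / (1 − p₀).
PS = (0.57496 − 0.35809) / (1 − 0.35809) = 0.21688 / 0.64191 ≈ 0.3379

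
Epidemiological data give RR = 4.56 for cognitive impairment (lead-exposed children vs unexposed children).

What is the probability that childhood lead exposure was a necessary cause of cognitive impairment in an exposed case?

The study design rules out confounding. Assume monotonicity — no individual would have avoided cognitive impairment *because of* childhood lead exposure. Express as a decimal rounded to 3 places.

PN ≈ 0.781

Under exogeneity and monotonicity, PN = (RR − 1) / RR = 1 − 1/RR.
PN = (4.56 − 1) / 4.56 = 3.56 / 4.56 ≈ 0.7807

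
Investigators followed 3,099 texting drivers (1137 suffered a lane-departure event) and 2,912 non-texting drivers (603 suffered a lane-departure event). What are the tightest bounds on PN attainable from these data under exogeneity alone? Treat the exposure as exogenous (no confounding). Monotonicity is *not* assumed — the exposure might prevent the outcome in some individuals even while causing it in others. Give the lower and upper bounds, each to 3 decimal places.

p₁ = P(outcome | exposed) = 1137/3099 = 0.36689
p₀ = P(outcome | unexposed) = 603/2912 = 0.20707
Under exogeneity alone the bounds on PN are max{0,(p₁−p₀)/p₁} ≤ PN ≤ min{1,(1−p₀)/p₁}.
  lower = (p₁ − p₀)/p₁ = 0.15982 / 0.36689 ≈ 0.4356
  upper = min{1, (1 − p₀)/p₁} = 0.79293 / 0.36689 ≈ 2.1612 → capped at 1

0.436 ≤ PN ≤ 1.000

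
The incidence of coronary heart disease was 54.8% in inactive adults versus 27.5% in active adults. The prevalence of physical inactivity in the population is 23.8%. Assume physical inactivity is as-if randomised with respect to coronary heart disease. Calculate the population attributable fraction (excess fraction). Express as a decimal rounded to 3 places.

PAF ≈ 0.191

p₁ = 0.548, p₀ = 0.275.
Overall risk P(Y=1) = π·p₁ + (1−π)·p₀ = 0.238×0.548 + 0.762×0.275 = 0.33997.
Under exogeneity, PAF = [P(Y=1) − p₀] / P(Y=1).
PAF = (0.33997 − 0.275) / 0.33997 ≈ 0.1911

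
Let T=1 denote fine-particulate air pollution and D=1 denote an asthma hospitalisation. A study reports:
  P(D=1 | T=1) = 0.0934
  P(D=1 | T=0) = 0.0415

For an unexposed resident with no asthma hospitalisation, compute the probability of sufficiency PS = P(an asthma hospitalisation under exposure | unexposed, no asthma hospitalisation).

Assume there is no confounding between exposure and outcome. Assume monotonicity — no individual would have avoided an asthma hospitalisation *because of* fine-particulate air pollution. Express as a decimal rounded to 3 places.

Let p₁ = 0.0934, p₀ = 0.0415.
Under exogeneity and monotonicity, PS = (p₁ − p₀) / (1 − p₀).
PS = (0.0934 − 0.0415) / (1 − 0.0415) = 0.0519 / 0.9585 ≈ 0.0541

PS ≈ 0.054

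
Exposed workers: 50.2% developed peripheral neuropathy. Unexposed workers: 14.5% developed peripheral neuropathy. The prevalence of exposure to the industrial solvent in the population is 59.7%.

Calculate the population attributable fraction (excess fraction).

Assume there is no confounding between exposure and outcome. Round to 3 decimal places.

PAF ≈ 0.595

p₁ = 0.502, p₀ = 0.145.
Overall risk P(Y=1) = π·p₁ + (1−π)·p₀ = 0.597×0.502 + 0.403×0.145 = 0.35813.
Under exogeneity, PAF = [P(Y=1) − p₀] / P(Y=1).
PAF = (0.35813 − 0.145) / 0.35813 ≈ 0.5951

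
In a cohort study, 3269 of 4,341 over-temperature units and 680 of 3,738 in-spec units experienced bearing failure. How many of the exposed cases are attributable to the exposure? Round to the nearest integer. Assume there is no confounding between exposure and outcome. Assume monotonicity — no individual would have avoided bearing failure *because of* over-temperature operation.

p₁ = P(outcome | exposed) = 3269/4341 = 0.75305
p₀ = P(outcome | unexposed) = 680/3738 = 0.18192
PN = (p₁ − p₀)/p₁ = (0.75305 − 0.18192) / 0.75305 ≈ 0.75843.
Attributable cases ≈ PN × (exposed cases) = 0.75843 × 3269 ≈ 2479.30.

about 2479 cases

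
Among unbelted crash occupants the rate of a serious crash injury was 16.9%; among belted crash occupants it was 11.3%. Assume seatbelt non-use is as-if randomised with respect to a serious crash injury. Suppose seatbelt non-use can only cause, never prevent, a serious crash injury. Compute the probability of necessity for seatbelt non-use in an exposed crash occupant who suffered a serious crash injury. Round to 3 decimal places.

p₁ = 0.169, p₀ = 0.113.
Under exogeneity and monotonicity, PN = (p₁ − p₀) / p₁.
PN = (0.169 − 0.113) / 0.169 = 0.056 / 0.169 ≈ 0.3314

PN ≈ 0.331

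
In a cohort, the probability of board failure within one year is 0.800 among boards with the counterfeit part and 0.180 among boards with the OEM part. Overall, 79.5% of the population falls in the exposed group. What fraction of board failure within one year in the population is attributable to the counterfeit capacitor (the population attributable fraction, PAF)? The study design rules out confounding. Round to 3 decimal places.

Let p₁ = 0.8, p₀ = 0.18.
Overall risk P(Y=1) = π·p₁ + (1−π)·p₀ = 0.795×0.8 + 0.205×0.18 = 0.6729.
Under exogeneity, PAF = [P(Y=1) − p₀] / P(Y=1).
PAF = (0.6729 − 0.18) / 0.6729 ≈ 0.7325

PAF ≈ 0.733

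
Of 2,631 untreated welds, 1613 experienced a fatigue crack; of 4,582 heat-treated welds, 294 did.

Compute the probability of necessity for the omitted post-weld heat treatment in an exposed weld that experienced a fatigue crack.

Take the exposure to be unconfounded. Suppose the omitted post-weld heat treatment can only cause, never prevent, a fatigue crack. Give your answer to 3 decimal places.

PN ≈ 0.895

p₁ = P(outcome | exposed) = 1613/2631 = 0.61307
p₀ = P(outcome | unexposed) = 294/4582 = 0.064164
Under exogeneity and monotonicity, PN = (p₁ − p₀) / p₁.
PN = (0.61307 − 0.064164) / 0.61307 = 0.54891 / 0.61307 ≈ 0.8953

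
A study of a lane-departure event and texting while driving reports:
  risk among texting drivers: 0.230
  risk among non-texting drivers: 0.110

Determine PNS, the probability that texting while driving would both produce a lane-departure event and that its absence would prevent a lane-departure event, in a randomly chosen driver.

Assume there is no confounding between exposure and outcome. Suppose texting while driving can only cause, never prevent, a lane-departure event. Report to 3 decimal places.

Let p₁ = 0.23, p₀ = 0.11.
Under exogeneity and monotonicity, PNS = p₁ − p₀.
PNS = 0.23 − 0.11 = 0.12

PNS ≈ 0.120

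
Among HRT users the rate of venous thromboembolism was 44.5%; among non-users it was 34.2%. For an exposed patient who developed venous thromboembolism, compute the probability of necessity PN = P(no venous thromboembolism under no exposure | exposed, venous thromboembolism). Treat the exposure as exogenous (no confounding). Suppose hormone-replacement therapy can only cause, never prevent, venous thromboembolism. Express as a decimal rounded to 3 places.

PN ≈ 0.231

p₁ = 0.445, p₀ = 0.342.
Under exogeneity and monotonicity, PN = (p₁ − p₀) / p₁.
PN = (0.445 − 0.342) / 0.445 = 0.103 / 0.445 ≈ 0.2315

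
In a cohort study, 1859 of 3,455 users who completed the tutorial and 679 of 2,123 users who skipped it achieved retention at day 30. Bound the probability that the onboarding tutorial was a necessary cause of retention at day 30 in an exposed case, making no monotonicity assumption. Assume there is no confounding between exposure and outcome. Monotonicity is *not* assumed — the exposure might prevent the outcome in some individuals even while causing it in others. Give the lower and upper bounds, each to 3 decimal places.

p₁ = P(outcome | exposed) = 1859/3455 = 0.53806
p₀ = P(outcome | unexposed) = 679/2123 = 0.31983
Under exogeneity alone the bounds on PN are max{0,(p₁−p₀)/p₁} ≤ PN ≤ min{1,(1−p₀)/p₁}.
  lower = (p₁ − p₀)/p₁ = 0.21823 / 0.53806 ≈ 0.4056
  upper = min{1, (1 − p₀)/p₁} = 0.68017 / 0.53806 ≈ 1.2641 → capped at 1

0.406 ≤ PN ≤ 1.000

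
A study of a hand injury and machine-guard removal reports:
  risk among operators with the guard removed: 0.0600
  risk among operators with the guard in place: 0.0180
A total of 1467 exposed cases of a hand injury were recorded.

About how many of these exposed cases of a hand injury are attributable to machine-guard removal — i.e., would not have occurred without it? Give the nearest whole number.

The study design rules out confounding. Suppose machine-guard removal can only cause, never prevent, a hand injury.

Let p₁ = 0.06, p₀ = 0.018.
PN = (p₁ − p₀)/p₁ = (0.06 − 0.018) / 0.06 ≈ 0.70000.
Attributable cases ≈ PN × (exposed cases) = 0.70000 × 1467 ≈ 1026.90.

about 1027 cases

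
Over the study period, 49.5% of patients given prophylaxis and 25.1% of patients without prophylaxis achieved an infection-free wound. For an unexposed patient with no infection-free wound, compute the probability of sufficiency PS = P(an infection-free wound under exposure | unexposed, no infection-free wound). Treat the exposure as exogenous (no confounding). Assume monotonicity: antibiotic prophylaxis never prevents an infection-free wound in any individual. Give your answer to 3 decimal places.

p₁ = 0.495, p₀ = 0.251.
Under exogeneity and monotonicity, PS = (p₁ − p₀) / (1 − p₀).
PS = (0.495 − 0.251) / (1 − 0.251) = 0.244 / 0.749 ≈ 0.3258

PS ≈ 0.326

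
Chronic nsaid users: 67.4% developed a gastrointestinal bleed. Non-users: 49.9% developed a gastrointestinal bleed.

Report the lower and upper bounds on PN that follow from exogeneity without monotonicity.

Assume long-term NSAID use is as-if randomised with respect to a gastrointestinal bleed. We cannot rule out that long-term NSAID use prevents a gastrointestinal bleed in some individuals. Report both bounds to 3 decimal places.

p₁ = 0.674, p₀ = 0.499.
Under exogeneity alone the bounds on PN are max{0,(p₁−p₀)/p₁} ≤ PN ≤ min{1,(1−p₀)/p₁}.
  lower = (p₁ − p₀)/p₁ = 0.175 / 0.674 ≈ 0.2596
  upper = min{1, (1 − p₀)/p₁} = 0.501 / 0.674 ≈ 0.7433

0.260 ≤ PN ≤ 0.743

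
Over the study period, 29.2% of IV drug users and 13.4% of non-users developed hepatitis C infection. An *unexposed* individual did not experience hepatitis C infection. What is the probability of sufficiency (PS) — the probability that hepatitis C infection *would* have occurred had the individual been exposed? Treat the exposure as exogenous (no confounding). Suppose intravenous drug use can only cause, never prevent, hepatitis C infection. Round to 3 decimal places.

p₁ = 0.292, p₀ = 0.134.
Under exogeneity and monotonicity, PS = (p₁ − p₀) / (1 − p₀).
PS = (0.292 − 0.134) / (1 − 0.134) = 0.158 / 0.866 ≈ 0.1824

PS ≈ 0.182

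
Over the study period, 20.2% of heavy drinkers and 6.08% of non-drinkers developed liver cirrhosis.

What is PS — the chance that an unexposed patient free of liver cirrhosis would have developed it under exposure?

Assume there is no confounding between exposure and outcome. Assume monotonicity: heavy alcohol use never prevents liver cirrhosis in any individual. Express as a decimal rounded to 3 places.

PS ≈ 0.150

p₁ = 0.202, p₀ = 0.0608.
Under exogeneity and monotonicity, PS = (p₁ − p₀) / (1 − p₀).
PS = (0.202 − 0.0608) / (1 − 0.0608) = 0.1412 / 0.9392 ≈ 0.1503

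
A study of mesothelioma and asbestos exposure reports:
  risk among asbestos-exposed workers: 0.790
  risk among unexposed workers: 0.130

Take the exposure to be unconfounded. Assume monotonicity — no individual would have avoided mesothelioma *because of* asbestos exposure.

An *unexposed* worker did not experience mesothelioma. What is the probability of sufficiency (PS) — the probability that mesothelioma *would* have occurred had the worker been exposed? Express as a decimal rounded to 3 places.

PS ≈ 0.759

Let p₁ = 0.79, p₀ = 0.13.
Under exogeneity and monotonicity, PS = (p₁ − p₀) / (1 − p₀).
PS = (0.79 − 0.13) / (1 − 0.13) = 0.66 / 0.87 ≈ 0.7586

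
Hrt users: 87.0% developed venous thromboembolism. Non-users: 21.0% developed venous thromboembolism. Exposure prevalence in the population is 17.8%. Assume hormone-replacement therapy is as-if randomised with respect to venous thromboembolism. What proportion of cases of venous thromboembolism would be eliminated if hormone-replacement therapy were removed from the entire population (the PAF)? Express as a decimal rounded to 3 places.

PAF ≈ 0.359

p₁ = 0.87, p₀ = 0.21.
Overall risk P(Y=1) = π·p₁ + (1−π)·p₀ = 0.178×0.87 + 0.822×0.21 = 0.32748.
Under exogeneity, PAF = [P(Y=1) − p₀] / P(Y=1).
PAF = (0.32748 − 0.21) / 0.32748 ≈ 0.3587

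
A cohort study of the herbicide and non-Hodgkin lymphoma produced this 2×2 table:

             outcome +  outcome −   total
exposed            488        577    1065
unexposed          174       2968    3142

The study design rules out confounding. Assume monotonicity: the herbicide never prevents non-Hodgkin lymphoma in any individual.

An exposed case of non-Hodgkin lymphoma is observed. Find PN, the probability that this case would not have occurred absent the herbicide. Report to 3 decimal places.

p₁ = P(outcome | exposed) = 488/1065 = 0.45822
p₀ = P(outcome | unexposed) = 174/3142 = 0.055379
Under exogeneity and monotonicity, PN = (p₁ − p₀) / p₁.
PN = (0.45822 − 0.055379) / 0.45822 = 0.40284 / 0.45822 ≈ 0.8791

PN ≈ 0.879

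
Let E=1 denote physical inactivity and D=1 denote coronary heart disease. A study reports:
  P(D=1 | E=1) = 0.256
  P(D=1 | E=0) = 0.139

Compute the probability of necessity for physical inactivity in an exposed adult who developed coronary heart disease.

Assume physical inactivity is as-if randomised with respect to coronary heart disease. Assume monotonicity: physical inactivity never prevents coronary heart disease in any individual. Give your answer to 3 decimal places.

PN ≈ 0.457

Let p₁ = 0.256, p₀ = 0.139.
Under exogeneity and monotonicity, PN = (p₁ − p₀) / p₁.
PN = (0.256 − 0.139) / 0.256 = 0.117 / 0.256 ≈ 0.4570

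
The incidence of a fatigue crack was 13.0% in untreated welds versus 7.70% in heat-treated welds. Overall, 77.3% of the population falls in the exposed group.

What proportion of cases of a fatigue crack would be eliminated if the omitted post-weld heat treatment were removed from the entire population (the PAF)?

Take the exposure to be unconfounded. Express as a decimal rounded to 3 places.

p₁ = 0.13, p₀ = 0.077.
Overall risk P(Y=1) = π·p₁ + (1−π)·p₀ = 0.773×0.13 + 0.227×0.077 = 0.11797.
Under exogeneity, PAF = [P(Y=1) − p₀] / P(Y=1).
PAF = (0.11797 − 0.077) / 0.11797 ≈ 0.3473

PAF ≈ 0.347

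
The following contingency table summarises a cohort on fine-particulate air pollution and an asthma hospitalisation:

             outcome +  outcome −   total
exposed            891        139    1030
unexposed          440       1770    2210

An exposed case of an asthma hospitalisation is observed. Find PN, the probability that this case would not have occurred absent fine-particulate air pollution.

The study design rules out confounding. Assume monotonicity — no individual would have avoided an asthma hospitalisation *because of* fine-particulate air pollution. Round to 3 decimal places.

p₁ = P(outcome | exposed) = 891/1030 = 0.86505
p₀ = P(outcome | unexposed) = 440/2210 = 0.1991
Under exogeneity and monotonicity, PN = (p₁ − p₀) / p₁.
PN = (0.86505 − 0.1991) / 0.86505 = 0.66595 / 0.86505 ≈ 0.7698

PN ≈ 0.770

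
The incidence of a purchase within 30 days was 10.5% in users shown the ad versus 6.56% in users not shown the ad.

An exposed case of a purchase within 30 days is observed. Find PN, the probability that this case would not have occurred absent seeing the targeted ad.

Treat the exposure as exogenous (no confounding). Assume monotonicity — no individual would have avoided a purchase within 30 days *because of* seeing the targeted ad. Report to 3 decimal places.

PN ≈ 0.375

p₁ = 0.105, p₀ = 0.0656.
Under exogeneity and monotonicity, PN = (p₁ − p₀) / p₁.
PN = (0.105 − 0.0656) / 0.105 = 0.0394 / 0.105 ≈ 0.3752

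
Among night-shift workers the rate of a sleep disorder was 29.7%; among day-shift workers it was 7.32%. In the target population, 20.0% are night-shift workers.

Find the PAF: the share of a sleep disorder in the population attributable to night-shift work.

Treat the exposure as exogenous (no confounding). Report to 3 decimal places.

PAF ≈ 0.379

p₁ = 0.297, p₀ = 0.0732.
Overall risk P(Y=1) = π·p₁ + (1−π)·p₀ = 0.2×0.297 + 0.8×0.0732 = 0.11796.
Under exogeneity, PAF = [P(Y=1) − p₀] / P(Y=1).
PAF = (0.11796 − 0.0732) / 0.11796 ≈ 0.3795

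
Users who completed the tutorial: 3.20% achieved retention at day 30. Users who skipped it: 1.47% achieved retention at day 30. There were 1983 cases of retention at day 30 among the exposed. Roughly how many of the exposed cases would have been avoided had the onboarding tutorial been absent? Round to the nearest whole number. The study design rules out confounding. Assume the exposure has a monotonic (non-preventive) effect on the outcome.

p₁ = 0.032, p₀ = 0.0147.
PN = (p₁ − p₀)/p₁ = (0.032 − 0.0147) / 0.032 ≈ 0.54063.
Attributable cases ≈ PN × (exposed cases) = 0.54063 × 1983 ≈ 1072.06.

about 1072 cases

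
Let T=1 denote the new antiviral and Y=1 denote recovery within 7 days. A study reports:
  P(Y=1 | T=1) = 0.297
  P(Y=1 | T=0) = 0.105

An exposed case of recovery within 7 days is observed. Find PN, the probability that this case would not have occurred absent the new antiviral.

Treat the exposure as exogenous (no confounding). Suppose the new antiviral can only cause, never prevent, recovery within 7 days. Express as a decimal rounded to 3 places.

Let p₁ = 0.297, p₀ = 0.105.
Under exogeneity and monotonicity, PN = (p₁ − p₀) / p₁.
PN = (0.297 − 0.105) / 0.297 = 0.192 / 0.297 ≈ 0.6465

PN ≈ 0.646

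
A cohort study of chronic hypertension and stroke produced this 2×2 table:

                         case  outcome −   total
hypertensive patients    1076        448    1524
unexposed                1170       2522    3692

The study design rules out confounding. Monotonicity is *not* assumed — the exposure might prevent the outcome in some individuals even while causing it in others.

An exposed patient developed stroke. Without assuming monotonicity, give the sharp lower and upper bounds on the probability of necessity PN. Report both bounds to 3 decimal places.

0.551 ≤ PN ≤ 0.968

p₁ = P(outcome | exposed) = 1076/1524 = 0.70604
p₀ = P(outcome | unexposed) = 1170/3692 = 0.3169
Under exogeneity alone the bounds on PN are max{0,(p₁−p₀)/p₁} ≤ PN ≤ min{1,(1−p₀)/p₁}.
  lower = (p₁ − p₀)/p₁ = 0.38914 / 0.70604 ≈ 0.5512
  upper = min{1, (1 − p₀)/p₁} = 0.6831 / 0.70604 ≈ 0.9675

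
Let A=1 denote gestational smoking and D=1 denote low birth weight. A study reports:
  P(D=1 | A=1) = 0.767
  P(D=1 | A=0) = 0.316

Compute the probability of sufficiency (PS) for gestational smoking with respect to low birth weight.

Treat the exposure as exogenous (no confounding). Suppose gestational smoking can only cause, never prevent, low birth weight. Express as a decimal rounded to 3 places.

PS ≈ 0.659

Let p₁ = 0.767, p₀ = 0.316.
Under exogeneity and monotonicity, PS = (p₁ − p₀) / (1 − p₀).
PS = (0.767 − 0.316) / (1 − 0.316) = 0.451 / 0.684 ≈ 0.6594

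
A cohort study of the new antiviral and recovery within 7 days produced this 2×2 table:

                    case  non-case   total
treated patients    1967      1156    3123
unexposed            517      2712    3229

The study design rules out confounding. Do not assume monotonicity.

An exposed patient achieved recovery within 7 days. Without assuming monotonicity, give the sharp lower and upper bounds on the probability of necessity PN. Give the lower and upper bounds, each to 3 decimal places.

0.746 ≤ PN ≤ 1.000

p₁ = P(outcome | exposed) = 1967/3123 = 0.62984
p₀ = P(outcome | unexposed) = 517/3229 = 0.16011
Under exogeneity alone the bounds on PN are max{0,(p₁−p₀)/p₁} ≤ PN ≤ min{1,(1−p₀)/p₁}.
  lower = (p₁ − p₀)/p₁ = 0.46973 / 0.62984 ≈ 0.7458
  upper = min{1, (1 − p₀)/p₁} = 0.83989 / 0.62984 ≈ 1.3335 → capped at 1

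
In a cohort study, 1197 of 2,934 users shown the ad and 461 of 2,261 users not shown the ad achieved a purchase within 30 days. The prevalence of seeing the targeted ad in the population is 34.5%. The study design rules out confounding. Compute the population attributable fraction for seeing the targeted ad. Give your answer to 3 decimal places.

PAF ≈ 0.257

p₁ = P(outcome | exposed) = 1197/2934 = 0.40798
p₀ = P(outcome | unexposed) = 461/2261 = 0.20389
Overall risk P(Y=1) = π·p₁ + (1−π)·p₀ = 0.345×0.40798 + 0.655×0.20389 = 0.2743.
Under exogeneity, PAF = [P(Y=1) − p₀] / P(Y=1).
PAF = (0.2743 − 0.20389) / 0.2743 ≈ 0.2567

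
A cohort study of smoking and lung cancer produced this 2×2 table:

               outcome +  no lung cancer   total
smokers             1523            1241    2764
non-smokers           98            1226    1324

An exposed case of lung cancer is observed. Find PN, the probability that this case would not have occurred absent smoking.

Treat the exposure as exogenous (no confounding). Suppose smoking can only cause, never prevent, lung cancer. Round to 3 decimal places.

PN ≈ 0.866

p₁ = P(outcome | exposed) = 1523/2764 = 0.55101
p₀ = P(outcome | unexposed) = 98/1324 = 0.074018
Under exogeneity and monotonicity, PN = (p₁ − p₀)/p₁.
PN = (0.55101 − 0.074018) / 0.55101 ≈ 0.8657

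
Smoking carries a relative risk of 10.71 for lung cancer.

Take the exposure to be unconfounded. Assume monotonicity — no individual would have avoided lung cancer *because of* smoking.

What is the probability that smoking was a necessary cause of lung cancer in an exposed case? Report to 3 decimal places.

Under exogeneity and monotonicity, PN = (RR − 1) / RR = 1 − 1/RR.
PN = (10.71 − 1) / 10.71 = 9.71 / 10.71 ≈ 0.9066

PN ≈ 0.907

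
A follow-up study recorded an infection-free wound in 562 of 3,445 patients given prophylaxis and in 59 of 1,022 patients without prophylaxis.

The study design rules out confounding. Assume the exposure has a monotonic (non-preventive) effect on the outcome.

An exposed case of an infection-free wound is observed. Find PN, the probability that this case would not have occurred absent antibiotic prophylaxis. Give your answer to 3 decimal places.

PN ≈ 0.646

p₁ = P(outcome | exposed) = 562/3445 = 0.16313
p₀ = P(outcome | unexposed) = 59/1022 = 0.05773
Under exogeneity and monotonicity, PN = (p₁ − p₀) / p₁.
PN = (0.16313 − 0.05773) / 0.16313 = 0.10541 / 0.16313 ≈ 0.6461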